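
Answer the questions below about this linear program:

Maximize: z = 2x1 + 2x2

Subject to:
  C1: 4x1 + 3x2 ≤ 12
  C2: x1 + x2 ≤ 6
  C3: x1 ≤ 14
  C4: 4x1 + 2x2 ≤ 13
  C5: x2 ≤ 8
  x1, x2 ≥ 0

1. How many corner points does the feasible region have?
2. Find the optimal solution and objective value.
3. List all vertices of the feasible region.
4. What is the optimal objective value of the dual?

1. 3
2. x1 = 0, x2 = 4, z = 8
3. (0, 0), (3, 0), (0, 4)
4. 8 (by strong duality, equal to the primal optimum)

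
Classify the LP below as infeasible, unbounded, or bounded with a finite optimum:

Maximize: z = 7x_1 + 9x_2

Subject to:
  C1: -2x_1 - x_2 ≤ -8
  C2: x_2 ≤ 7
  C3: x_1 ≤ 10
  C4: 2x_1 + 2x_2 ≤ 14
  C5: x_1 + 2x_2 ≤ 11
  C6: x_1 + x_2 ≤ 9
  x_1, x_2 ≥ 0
The point (3, 4) satisfies every constraint, so the LP is feasible; the constraints give x_1 ≤ 10 and x_2 ≤ 7, which with x_1, x_2 ≥ 0 keep the feasible region inside a bounded box. A feasible, bounded LP attains a finite optimum at a vertex.

Evaluating z = 7x_1 + 9x_2 at each vertex:
  (4, 0): z = 28
  (7, 0): z = 49
  (3, 4): z = 57
  (1.667, 4.667): z = 53.67

Feasible with finite optimum z* = 57 at (3, 4).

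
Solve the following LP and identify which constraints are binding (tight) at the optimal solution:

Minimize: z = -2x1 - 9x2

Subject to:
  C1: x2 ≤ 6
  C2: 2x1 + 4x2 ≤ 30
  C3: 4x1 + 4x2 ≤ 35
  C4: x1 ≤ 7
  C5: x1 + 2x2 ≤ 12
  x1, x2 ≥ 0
Optimal: x1 = 0, x2 = 6
Slack at optimum:
  C1: slack = 0 (binding)
  C2: slack = 6
  C3: slack = 11
  C4: slack = 7
  C5: slack = 0 (binding)
  x1 ≥ 0: x1 = 0 (binding)
  x2 ≥ 0: x2 = 6
Binding constraints: C1, C5, x1 ≥ 0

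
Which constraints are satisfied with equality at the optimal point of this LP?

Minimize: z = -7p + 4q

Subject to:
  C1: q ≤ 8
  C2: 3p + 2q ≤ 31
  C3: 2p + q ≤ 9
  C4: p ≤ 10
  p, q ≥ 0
Optimal: p = 4.5, q = 0
Slack at optimum:
  C1: slack = 8
  C2: slack = 17.5
  C3: slack = 0 (binding)
  C4: slack = 5.5
  p ≥ 0: p = 4.5
  q ≥ 0: q = 0 (binding)
Binding constraints: C3, q ≥ 0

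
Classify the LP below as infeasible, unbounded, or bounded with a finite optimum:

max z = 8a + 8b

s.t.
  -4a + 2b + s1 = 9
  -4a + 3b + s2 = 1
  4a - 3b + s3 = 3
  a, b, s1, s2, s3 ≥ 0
Feasible point: (0, 0) satisfies every constraint, so the LP is feasible.
Direction d = (3, 4): for each constraint row a, a·d ≤ 0 —
  (-4)(3) + (2)(4) = -4 ≤ 0
  (-4)(3) + (3)(4) = 0 ≤ 0
  (4)(3) + (-3)(4) = 0 ≤ 0
and d ≥ 0, so (0, 0) + t·d stays feasible for every t ≥ 0. Along this ray z = 8a + 8b changes by 56 per unit t, so z → +∞.

Unbounded: there is a feasible ray along which z → +∞.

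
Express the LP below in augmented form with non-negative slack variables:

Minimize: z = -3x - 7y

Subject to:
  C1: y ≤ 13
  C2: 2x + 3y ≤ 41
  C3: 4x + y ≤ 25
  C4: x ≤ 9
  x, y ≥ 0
min z = -3x - 7y

s.t.
  y + s1 = 13
  2x + 3y + s2 = 41
  4x + y + s3 = 25
  x + s4 = 9
  x, y, s1, s2, s3, s4 ≥ 0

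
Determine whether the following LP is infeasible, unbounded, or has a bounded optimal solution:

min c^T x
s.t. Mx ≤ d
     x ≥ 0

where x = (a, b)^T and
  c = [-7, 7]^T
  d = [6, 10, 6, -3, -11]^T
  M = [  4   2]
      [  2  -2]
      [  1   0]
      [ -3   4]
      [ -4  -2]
One constraint requires 4a + 2b ≤ 6, while the constraint -4a - 2b ≤ -11 is equivalent to 4a + 2b ≥ 11. Together they would need 11 ≤ 4a + 2b ≤ 6, which is impossible since 11 > 6. No point satisfies all constraints.

The feasible region is empty; the LP is infeasible.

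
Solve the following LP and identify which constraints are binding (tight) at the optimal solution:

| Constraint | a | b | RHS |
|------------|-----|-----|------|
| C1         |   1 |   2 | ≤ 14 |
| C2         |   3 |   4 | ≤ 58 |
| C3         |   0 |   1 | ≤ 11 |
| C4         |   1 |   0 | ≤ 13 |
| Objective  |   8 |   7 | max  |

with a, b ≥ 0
Optimal: a = 13, b = 0.5
Slack at optimum:
  C1: slack = 0 (binding)
  C2: slack = 17
  C3: slack = 10.5
  C4: slack = 0 (binding)
  a ≥ 0: a = 13
  b ≥ 0: b = 0.5
Binding constraints: C1, C4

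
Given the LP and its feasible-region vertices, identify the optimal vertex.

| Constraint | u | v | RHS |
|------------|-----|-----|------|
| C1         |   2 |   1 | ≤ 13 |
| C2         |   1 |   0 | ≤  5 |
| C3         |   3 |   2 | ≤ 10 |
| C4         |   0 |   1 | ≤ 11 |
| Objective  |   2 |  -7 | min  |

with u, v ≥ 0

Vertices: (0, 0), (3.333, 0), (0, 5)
Evaluating z = 2u - 7v at each vertex:
  (0, 0): z = 0
  (3.333, 0): z = 6.667
  (0, 5): z = -35

The smallest value is z = -35, attained at (0, 5).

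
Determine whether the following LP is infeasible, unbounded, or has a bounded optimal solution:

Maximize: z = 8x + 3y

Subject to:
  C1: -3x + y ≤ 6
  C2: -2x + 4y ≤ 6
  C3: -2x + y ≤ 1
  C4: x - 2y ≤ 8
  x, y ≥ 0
Feasible point: (0, 0) satisfies every constraint, so the LP is feasible.
Direction d = (2, 1): for each constraint row a, a·d ≤ 0 —
  (-3)(2) + (1)(1) = -5 ≤ 0
  (-2)(2) + (4)(1) = 0 ≤ 0
  (-2)(2) + (1)(1) = -3 ≤ 0
  (1)(2) + (-2)(1) = 0 ≤ 0
and d ≥ 0, so (0, 0) + t·d stays feasible for every t ≥ 0. Along this ray z = 8x + 3y changes by 19 per unit t, so z → +∞.

Unbounded — the objective can increase without bound over the feasible region.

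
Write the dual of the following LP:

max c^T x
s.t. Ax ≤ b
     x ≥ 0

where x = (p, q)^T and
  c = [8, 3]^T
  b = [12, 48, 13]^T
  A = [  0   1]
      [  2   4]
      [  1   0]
Minimize: z = 12y1 + 48y2 + 13y3

Subject to:
  C1: -2y2 - y3 ≤ -8
  C2: -y1 - 4y2 ≤ -3
  y1, y2, y3 ≥ 0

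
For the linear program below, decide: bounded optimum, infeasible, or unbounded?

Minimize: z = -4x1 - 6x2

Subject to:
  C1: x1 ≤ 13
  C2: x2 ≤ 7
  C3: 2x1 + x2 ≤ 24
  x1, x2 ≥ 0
The point (8.5, 7) satisfies every constraint, so the LP is feasible; the constraints give x1 ≤ 13 and x2 ≤ 7, which with x1, x2 ≥ 0 keep the feasible region inside a bounded box. A feasible, bounded LP attains a finite optimum at a vertex.

Feasible with finite optimum z* = -76 at (8.5, 7).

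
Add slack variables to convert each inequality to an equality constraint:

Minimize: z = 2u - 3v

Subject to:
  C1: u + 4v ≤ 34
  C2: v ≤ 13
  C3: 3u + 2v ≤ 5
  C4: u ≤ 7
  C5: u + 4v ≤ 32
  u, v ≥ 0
min z = 2u - 3v

s.t.
  u + 4v + s1 = 34
  v + s2 = 13
  3u + 2v + s3 = 5
  u + s4 = 7
  u + 4v + s5 = 32
  u, v, s1, s2, s3, s4, s5 ≥ 0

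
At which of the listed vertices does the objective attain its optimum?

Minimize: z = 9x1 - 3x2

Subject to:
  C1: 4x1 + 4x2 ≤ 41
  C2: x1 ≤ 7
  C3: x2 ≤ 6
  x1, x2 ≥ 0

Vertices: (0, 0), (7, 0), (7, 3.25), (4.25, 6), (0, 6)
Evaluating z = 9x1 - 3x2 at each vertex:
  (0, 0): z = 0
  (7, 0): z = 63
  (7, 3.25): z = 53.25
  (4.25, 6): z = 20.25
  (0, 6): z = -18

The smallest value is z = -18, attained at (0, 6).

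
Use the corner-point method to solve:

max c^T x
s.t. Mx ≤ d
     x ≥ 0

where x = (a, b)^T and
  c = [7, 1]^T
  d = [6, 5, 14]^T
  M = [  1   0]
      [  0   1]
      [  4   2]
a = 3.5, b = 0, z = 24.5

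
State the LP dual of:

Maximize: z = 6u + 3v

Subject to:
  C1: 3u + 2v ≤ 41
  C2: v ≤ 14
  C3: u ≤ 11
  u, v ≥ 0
Minimize: z = 41y1 + 14y2 + 11y3

Subject to:
  C1: -3y1 - y3 ≤ -6
  C2: -2y1 - y2 ≤ -3
  y1, y2, y3 ≥ 0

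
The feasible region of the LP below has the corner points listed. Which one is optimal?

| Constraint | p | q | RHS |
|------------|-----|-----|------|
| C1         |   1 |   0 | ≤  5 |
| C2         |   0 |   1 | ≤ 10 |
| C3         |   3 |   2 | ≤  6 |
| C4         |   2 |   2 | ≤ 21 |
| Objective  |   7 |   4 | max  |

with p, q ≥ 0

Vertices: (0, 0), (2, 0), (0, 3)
(2, 0) with z = 14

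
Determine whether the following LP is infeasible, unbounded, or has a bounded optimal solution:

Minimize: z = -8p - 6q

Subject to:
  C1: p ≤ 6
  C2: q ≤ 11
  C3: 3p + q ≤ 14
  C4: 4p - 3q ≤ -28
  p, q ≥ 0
The point (1, 11) satisfies every constraint, so the LP is feasible; the constraints give p ≤ 6 and q ≤ 11, which with p, q ≥ 0 keep the feasible region inside a bounded box. A feasible, bounded LP attains a finite optimum at a vertex.

Evaluating z = -8p - 6q at each vertex:
  (0, 9.333): z = -56
  (1.077, 10.77): z = -73.23
  (1, 11): z = -74
  (0, 11): z = -66

Feasible with finite optimum z* = -74 at (1, 11).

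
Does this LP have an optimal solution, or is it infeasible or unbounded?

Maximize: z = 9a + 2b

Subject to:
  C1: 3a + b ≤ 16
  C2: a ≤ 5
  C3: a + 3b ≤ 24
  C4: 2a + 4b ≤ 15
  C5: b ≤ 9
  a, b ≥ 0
The point (5, 1) satisfies every constraint, so the LP is feasible; the constraints give a ≤ 5 and b ≤ 9, which with a, b ≥ 0 keep the feasible region inside a bounded box. A feasible, bounded LP attains a finite optimum at a vertex.

Feasible with finite optimum z* = 47 at (5, 1).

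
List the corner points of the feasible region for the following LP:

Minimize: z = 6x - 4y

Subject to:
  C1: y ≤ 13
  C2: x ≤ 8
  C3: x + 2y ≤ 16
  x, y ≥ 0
Each vertex is the intersection of two constraint boundaries that also satisfies all remaining constraints:
  x = 0 and y = 0 → (0, 0)
  x = 8 and y = 0 → (8, 0)
  x = 8 and x + 2y = 16 → (8, 4)
  x + 2y = 16 and x = 0 → (0, 8)

Vertices: (0, 0), (8, 0), (8, 4), (0, 8)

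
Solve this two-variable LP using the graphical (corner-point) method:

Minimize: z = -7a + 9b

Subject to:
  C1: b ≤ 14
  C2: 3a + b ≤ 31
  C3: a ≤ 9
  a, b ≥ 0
a = 9, b = 0, z = -63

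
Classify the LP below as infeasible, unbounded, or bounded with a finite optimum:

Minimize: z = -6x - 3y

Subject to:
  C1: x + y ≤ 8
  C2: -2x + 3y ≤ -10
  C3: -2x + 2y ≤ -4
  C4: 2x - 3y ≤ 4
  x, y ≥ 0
C4 requires 2x - 3y ≤ 4, while C2 (-2x + 3y ≤ -10) is equivalent to 2x - 3y ≥ 10. Together they would need 10 ≤ 2x - 3y ≤ 4, which is impossible since 10 > 4. No point satisfies all constraints.

Infeasible: no point satisfies all constraints simultaneously.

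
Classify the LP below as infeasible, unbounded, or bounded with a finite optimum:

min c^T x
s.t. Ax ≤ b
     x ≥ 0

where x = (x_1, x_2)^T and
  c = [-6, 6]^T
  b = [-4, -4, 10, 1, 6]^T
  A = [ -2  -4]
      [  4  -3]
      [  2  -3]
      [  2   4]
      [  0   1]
One constraint requires 2x_1 + 4x_2 ≤ 1, while the constraint -2x_1 - 4x_2 ≤ -4 is equivalent to 2x_1 + 4x_2 ≥ 4. Together they would need 4 ≤ 2x_1 + 4x_2 ≤ 1, which is impossible since 4 > 1. No point satisfies all constraints.

The feasible region is empty; the LP is infeasible.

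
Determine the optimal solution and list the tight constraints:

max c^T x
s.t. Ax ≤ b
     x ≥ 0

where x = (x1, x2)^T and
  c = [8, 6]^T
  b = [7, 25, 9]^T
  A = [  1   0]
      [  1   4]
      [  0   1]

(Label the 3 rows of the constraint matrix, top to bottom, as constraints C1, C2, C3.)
Optimal: x1 = 7, x2 = 4.5
Slack at optimum:
  C1: slack = 0 (binding)
  C2: slack = 0 (binding)
  C3: slack = 4.5
  x1 ≥ 0: x1 = 7
  x2 ≥ 0: x2 = 4.5
Binding constraints: C1, C2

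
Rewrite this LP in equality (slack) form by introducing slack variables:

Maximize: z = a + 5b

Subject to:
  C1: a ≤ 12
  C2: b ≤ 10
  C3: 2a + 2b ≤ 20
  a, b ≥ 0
max z = a + 5b

s.t.
  a + s1 = 12
  b + s2 = 10
  2a + 2b + s3 = 20
  a, b, s1, s2, s3 ≥ 0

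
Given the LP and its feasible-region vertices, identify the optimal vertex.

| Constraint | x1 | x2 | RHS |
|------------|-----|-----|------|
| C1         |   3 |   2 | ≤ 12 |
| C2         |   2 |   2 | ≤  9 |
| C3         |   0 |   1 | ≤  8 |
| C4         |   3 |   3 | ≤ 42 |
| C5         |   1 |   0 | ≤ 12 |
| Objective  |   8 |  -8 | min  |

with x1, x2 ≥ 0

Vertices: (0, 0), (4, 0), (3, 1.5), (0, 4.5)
(0, 4.5) with z = -36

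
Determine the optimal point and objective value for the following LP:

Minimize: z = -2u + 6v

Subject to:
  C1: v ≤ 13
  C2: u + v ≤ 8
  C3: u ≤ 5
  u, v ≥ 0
Each vertex is the intersection of two constraint boundaries that also satisfies all remaining constraints:
  u = 0 and v = 0 → (0, 0)
  u = 5 and v = 0 → (5, 0)
  u + v = 8 and u = 5 → (5, 3)
  u + v = 8 and u = 0 → (0, 8)

Evaluating z = -2u + 6v at each vertex:
  (0, 0): z = 0
  (5, 0): z = -10
  (5, 3): z = 8
  (0, 8): z = 48

The minimum is at (5, 0) with z = -10.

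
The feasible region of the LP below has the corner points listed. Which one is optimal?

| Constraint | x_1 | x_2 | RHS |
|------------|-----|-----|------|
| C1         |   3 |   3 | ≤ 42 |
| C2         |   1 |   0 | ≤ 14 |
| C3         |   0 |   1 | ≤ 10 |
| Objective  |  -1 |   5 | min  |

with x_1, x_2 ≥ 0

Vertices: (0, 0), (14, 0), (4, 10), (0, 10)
Evaluating z = -x_1 + 5x_2 at each vertex:
  (0, 0): z = 0
  (14, 0): z = -14
  (4, 10): z = 46
  (0, 10): z = 50

The smallest value is z = -14, attained at (14, 0).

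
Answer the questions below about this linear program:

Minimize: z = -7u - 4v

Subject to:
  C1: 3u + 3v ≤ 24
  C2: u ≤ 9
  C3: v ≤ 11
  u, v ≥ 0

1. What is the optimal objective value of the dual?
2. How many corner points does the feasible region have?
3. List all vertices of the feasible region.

1. -56 (by strong duality, equal to the primal optimum)
2. 3
3. (0, 0), (8, 0), (0, 8)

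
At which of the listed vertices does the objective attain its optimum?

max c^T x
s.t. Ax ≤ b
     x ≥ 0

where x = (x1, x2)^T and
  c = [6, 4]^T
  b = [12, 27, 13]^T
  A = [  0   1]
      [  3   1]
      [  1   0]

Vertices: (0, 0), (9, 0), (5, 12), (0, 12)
(5, 12) with z = 78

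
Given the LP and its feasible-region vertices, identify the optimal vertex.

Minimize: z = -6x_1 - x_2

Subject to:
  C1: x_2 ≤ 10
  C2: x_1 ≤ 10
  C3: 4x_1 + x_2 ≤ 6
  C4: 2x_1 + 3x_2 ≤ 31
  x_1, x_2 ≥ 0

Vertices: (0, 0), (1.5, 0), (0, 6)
(1.5, 0) with z = -9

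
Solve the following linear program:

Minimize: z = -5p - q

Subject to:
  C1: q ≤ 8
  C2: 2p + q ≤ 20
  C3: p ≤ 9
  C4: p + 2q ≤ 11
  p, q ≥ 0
p = 9, q = 1, z = -46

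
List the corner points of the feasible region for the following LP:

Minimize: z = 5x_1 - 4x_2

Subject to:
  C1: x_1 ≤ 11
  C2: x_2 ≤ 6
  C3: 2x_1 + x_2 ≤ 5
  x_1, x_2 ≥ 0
Each vertex is the intersection of two constraint boundaries that also satisfies all remaining constraints:
  x_1 = 0 and x_2 = 0 → (0, 0)
  2x_1 + x_2 = 5 and x_2 = 0 → (2.5, 0)
  2x_1 + x_2 = 5 and x_1 = 0 → (0, 5)

Vertices: (0, 0), (2.5, 0), (0, 5)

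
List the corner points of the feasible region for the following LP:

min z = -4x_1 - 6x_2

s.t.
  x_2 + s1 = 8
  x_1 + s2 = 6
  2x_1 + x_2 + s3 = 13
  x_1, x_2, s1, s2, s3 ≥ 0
Each vertex is the intersection of two constraint boundaries that also satisfies all remaining constraints:
  x_1 = 0 and x_2 = 0 → (0, 0)
  x_1 = 6 and x_2 = 0 → (6, 0)
  x_1 = 6 and 2x_1 + x_2 = 13 → (6, 1)
  x_2 = 8 and 2x_1 + x_2 = 13 → (2.5, 8)
  x_2 = 8 and x_1 = 0 → (0, 8)

Vertices: (0, 0), (6, 0), (6, 1), (2.5, 8), (0, 8)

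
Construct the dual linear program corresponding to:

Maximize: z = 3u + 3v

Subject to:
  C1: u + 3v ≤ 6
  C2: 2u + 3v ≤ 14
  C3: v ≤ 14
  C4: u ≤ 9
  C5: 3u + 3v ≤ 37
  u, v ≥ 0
Minimize: z = 6y1 + 14y2 + 14y3 + 9y4 + 37y5

Subject to:
  C1: -y1 - 2y2 - y4 - 3y5 ≤ -3
  C2: -3y1 - 3y2 - y3 - 3y5 ≤ -3
  y1, y2, y3, y4, y5 ≥ 0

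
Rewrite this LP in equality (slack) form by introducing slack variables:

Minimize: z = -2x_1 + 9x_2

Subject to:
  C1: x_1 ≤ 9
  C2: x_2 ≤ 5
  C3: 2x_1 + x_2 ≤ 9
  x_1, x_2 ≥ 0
min z = -2x_1 + 9x_2

s.t.
  x_1 + s1 = 9
  x_2 + s2 = 5
  2x_1 + x_2 + s3 = 9
  x_1, x_2, s1, s2, s3 ≥ 0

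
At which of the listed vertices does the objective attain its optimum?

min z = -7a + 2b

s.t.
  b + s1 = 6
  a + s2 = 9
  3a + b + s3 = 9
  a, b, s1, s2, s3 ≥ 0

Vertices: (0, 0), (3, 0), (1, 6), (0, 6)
Evaluating z = -7a + 2b at each vertex:
  (0, 0): z = 0
  (3, 0): z = -21
  (1, 6): z = 5
  (0, 6): z = 12

The smallest value is z = -21, attained at (3, 0).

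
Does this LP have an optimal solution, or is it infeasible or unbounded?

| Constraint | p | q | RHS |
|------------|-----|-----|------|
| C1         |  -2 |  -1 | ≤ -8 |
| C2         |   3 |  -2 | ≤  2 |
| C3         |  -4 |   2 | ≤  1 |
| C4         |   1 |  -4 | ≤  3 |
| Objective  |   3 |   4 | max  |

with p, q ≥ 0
Feasible point: (2, 4) satisfies every constraint, so the LP is feasible.
Direction d = (2, 3): for each constraint row a, a·d ≤ 0 —
  (-2)(2) + (-1)(3) = -7 ≤ 0
  (3)(2) + (-2)(3) = 0 ≤ 0
  (-4)(2) + (2)(3) = -2 ≤ 0
  (1)(2) + (-4)(3) = -10 ≤ 0
and d ≥ 0, so (2, 4) + t·d stays feasible for every t ≥ 0. Along this ray z = 3p + 4q changes by 18 per unit t, so z → +∞.

Unbounded — the objective can increase without bound over the feasible region.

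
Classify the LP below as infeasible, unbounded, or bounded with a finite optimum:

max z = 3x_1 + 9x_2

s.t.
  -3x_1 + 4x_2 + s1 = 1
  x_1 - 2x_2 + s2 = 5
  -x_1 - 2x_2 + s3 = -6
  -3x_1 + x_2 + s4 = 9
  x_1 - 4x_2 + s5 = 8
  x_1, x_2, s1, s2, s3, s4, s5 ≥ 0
Feasible point: (3, 2) satisfies every constraint, so the LP is feasible.
Direction d = (4, 3): for each constraint row a, a·d ≤ 0 —
  (-3)(4) + (4)(3) = 0 ≤ 0
  (1)(4) + (-2)(3) = -2 ≤ 0
  (-1)(4) + (-2)(3) = -10 ≤ 0
  (-3)(4) + (1)(3) = -9 ≤ 0
  (1)(4) + (-4)(3) = -8 ≤ 0
and d ≥ 0, so (3, 2) + t·d stays feasible for every t ≥ 0. Along this ray z = 3x_1 + 9x_2 changes by 39 per unit t, so z → +∞.

Unbounded: there is a feasible ray along which z → +∞.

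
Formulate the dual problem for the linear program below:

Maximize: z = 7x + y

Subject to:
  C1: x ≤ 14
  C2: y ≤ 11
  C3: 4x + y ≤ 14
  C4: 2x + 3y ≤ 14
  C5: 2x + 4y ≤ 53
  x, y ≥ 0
Minimize: z = 14y1 + 11y2 + 14y3 + 14y4 + 53y5

Subject to:
  C1: -y1 - 4y3 - 2y4 - 2y5 ≤ -7
  C2: -y2 - y3 - 3y4 - 4y5 ≤ -1
  y1, y2, y3, y4, y5 ≥ 0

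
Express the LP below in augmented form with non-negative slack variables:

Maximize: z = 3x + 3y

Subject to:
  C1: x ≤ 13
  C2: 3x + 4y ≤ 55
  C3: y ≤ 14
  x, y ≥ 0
max z = 3x + 3y

s.t.
  x + s1 = 13
  3x + 4y + s2 = 55
  y + s3 = 14
  x, y, s1, s2, s3 ≥ 0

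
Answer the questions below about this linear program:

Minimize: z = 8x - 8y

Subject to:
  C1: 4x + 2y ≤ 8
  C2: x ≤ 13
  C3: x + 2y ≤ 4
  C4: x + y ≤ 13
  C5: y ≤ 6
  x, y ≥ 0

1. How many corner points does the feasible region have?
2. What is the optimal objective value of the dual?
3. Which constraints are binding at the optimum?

1. 4
2. -16 (by strong duality, equal to the primal optimum)
3. C3, x ≥ 0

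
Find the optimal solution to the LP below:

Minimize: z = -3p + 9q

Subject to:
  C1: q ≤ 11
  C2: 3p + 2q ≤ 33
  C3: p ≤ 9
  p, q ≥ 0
Each vertex is the intersection of two constraint boundaries that also satisfies all remaining constraints:
  p = 0 and q = 0 → (0, 0)
  p = 9 and q = 0 → (9, 0)
  3p + 2q = 33 and p = 9 → (9, 3)
  q = 11 and 3p + 2q = 33 → (3.667, 11)
  q = 11 and p = 0 → (0, 11)

Evaluating z = -3p + 9q at each vertex:
  (0, 0): z = 0
  (9, 0): z = -27
  (9, 3): z = 0
  (3.667, 11): z = 88
  (0, 11): z = 99

The minimum is at (9, 0) with z = -27.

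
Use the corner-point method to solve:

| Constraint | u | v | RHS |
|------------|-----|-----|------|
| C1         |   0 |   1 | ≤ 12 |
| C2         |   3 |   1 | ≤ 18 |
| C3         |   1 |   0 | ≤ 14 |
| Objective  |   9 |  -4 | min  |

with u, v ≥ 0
u = 0, v = 12, z = -48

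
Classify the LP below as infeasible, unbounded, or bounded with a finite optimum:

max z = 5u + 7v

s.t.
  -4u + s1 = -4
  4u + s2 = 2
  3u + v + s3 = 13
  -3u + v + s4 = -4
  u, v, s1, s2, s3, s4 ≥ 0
The row 4u + s2 = 2 with s2 ≥ 0 requires 4u ≤ 2, while the row -4u + s1 = -4 with s1 ≥ 0 is equivalent to 4u ≥ 4. Together they would need 4 ≤ 4u ≤ 2, which is impossible since 4 > 2. No point satisfies all constraints.

The feasible region is empty; the LP is infeasible.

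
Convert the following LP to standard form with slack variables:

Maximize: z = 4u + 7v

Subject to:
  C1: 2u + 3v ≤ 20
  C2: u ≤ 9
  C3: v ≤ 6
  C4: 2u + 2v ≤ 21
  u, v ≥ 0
max z = 4u + 7v

s.t.
  2u + 3v + s1 = 20
  u + s2 = 9
  v + s3 = 6
  2u + 2v + s4 = 21
  u, v, s1, s2, s3, s4 ≥ 0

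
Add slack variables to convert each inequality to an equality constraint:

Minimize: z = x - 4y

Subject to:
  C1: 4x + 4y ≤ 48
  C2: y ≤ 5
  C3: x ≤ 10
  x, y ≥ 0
min z = x - 4y

s.t.
  4x + 4y + s1 = 48
  y + s2 = 5
  x + s3 = 10
  x, y, s1, s2, s3 ≥ 0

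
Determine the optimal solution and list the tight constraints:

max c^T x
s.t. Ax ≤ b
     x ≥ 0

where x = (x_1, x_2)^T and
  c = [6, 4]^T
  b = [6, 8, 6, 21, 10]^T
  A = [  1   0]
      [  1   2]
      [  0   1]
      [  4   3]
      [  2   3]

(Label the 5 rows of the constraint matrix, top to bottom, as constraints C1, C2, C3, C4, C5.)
Optimal: x_1 = 5, x_2 = 0
Slack at optimum:
  C1: slack = 1
  C2: slack = 3
  C3: slack = 6
  C4: slack = 1
  C5: slack = 0 (binding)
  x_1 ≥ 0: x_1 = 5
  x_2 ≥ 0: x_2 = 0 (binding)
Binding constraints: C5, x_2 ≥ 0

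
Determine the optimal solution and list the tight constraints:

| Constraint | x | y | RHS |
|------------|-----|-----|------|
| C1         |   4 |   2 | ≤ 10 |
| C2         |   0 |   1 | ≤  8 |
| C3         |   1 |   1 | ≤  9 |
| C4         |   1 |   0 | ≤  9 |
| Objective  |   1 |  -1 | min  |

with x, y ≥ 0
Optimal: x = 0, y = 5
Slack at optimum:
  C1: slack = 0 (binding)
  C2: slack = 3
  C3: slack = 4
  C4: slack = 9
  x ≥ 0: x = 0 (binding)
  y ≥ 0: y = 5
Binding constraints: C1, x ≥ 0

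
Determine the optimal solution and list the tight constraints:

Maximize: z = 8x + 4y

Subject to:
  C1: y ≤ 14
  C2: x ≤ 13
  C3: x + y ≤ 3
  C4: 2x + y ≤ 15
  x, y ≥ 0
Optimal: x = 3, y = 0
Binding: C3, y ≥ 0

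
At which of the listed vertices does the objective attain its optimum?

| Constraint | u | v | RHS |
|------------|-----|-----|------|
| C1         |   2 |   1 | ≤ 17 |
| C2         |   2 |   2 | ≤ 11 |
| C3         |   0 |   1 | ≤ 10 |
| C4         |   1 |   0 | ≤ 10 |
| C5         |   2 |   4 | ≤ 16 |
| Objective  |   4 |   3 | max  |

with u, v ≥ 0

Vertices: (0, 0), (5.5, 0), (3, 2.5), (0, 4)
(5.5, 0) with z = 22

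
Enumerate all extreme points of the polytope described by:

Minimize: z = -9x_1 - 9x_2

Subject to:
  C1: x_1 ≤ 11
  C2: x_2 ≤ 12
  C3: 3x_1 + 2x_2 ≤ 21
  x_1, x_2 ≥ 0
Each vertex is the intersection of two constraint boundaries that also satisfies all remaining constraints:
  x_1 = 0 and x_2 = 0 → (0, 0)
  3x_1 + 2x_2 = 21 and x_2 = 0 → (7, 0)
  3x_1 + 2x_2 = 21 and x_1 = 0 → (0, 10.5)

Vertices: (0, 0), (7, 0), (0, 10.5)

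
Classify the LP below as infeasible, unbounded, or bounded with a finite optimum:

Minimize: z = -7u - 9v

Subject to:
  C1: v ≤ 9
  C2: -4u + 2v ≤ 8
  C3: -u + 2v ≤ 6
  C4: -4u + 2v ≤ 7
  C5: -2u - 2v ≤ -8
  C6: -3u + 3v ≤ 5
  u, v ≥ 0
Feasible point: (2, 2) satisfies every constraint, so the LP is feasible.
Direction d = (1, 0): for each constraint row a, a·d ≤ 0 —
  (0)(1) + (1)(0) = 0 ≤ 0
  (-4)(1) + (2)(0) = -4 ≤ 0
  (-1)(1) + (2)(0) = -1 ≤ 0
  (-4)(1) + (2)(0) = -4 ≤ 0
  (-2)(1) + (-2)(0) = -2 ≤ 0
  (-3)(1) + (3)(0) = -3 ≤ 0
and d ≥ 0, so (2, 2) + t·d stays feasible for every t ≥ 0. Along this ray z = -7u - 9v changes by -7 per unit t, so z → −∞.

Unbounded: there is a feasible ray along which z → −∞.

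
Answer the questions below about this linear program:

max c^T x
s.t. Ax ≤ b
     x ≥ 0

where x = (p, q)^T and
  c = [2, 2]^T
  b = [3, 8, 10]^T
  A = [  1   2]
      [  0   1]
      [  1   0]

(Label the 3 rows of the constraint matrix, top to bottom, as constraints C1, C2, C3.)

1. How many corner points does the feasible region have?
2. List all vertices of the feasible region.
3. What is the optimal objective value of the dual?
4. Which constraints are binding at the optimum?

1. 3
2. (0, 0), (3, 0), (0, 1.5)
3. 6 (by strong duality, equal to the primal optimum)
4. C1, q ≥ 0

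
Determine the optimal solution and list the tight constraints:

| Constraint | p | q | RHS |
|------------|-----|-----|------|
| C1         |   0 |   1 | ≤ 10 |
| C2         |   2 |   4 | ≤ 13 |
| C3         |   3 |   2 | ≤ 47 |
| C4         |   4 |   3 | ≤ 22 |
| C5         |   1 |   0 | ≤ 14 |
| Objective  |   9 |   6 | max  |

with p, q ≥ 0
Optimal: p = 5.5, q = 0
Slack at optimum:
  C1: slack = 10
  C2: slack = 2
  C3: slack = 30.5
  C4: slack = 0 (binding)
  C5: slack = 8.5
  p ≥ 0: p = 5.5
  q ≥ 0: q = 0 (binding)
Binding constraints: C4, q ≥ 0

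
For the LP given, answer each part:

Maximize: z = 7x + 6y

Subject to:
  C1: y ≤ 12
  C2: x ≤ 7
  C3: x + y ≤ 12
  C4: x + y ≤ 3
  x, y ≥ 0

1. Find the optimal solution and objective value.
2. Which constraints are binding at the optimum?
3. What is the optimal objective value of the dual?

1. x = 3, y = 0, z = 21
2. C4, y ≥ 0
3. 21 (by strong duality, equal to the primal optimum)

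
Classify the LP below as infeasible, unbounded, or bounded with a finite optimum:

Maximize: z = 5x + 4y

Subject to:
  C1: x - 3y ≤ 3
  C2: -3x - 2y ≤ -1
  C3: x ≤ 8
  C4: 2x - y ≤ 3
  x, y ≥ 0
Feasible point: (0, 1) satisfies every constraint, so the LP is feasible.
Direction d = (0, 1): for each constraint row a, a·d ≤ 0 —
  (1)(0) + (-3)(1) = -3 ≤ 0
  (-3)(0) + (-2)(1) = -2 ≤ 0
  (1)(0) + (0)(1) = 0 ≤ 0
  (2)(0) + (-1)(1) = -1 ≤ 0
and d ≥ 0, so (0, 1) + t·d stays feasible for every t ≥ 0. Along this ray z = 5x + 4y changes by 4 per unit t, so z → +∞.

Unbounded — the objective can increase without bound over the feasible region.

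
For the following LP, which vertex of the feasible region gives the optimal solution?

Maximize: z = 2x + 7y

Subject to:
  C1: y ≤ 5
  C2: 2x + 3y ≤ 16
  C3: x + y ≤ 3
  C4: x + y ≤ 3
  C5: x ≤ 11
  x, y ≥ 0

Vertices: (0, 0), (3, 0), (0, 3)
(0, 3) with z = 21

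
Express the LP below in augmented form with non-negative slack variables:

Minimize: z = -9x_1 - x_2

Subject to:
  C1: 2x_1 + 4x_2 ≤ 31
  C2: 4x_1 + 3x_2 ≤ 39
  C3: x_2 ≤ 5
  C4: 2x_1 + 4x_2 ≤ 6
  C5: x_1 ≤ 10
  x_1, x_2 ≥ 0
min z = -9x_1 - x_2

s.t.
  2x_1 + 4x_2 + s1 = 31
  4x_1 + 3x_2 + s2 = 39
  x_2 + s3 = 5
  2x_1 + 4x_2 + s4 = 6
  x_1 + s5 = 10
  x_1, x_2, s1, s2, s3, s4, s5 ≥ 0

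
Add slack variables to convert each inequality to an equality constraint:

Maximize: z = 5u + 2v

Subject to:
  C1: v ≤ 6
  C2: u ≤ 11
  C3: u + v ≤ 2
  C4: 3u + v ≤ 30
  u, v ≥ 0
max z = 5u + 2v

s.t.
  v + s1 = 6
  u + s2 = 11
  u + v + s3 = 2
  3u + v + s4 = 30
  u, v, s1, s2, s3, s4 ≥ 0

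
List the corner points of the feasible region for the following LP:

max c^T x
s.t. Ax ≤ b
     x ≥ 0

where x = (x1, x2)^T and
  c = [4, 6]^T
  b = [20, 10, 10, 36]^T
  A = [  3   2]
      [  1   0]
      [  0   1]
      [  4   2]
Each vertex is the intersection of two constraint boundaries that also satisfies all remaining constraints:
  x1 = 0 and x2 = 0 → (0, 0)
  3x1 + 2x2 = 20 and x2 = 0 → (6.667, 0)
  3x1 + 2x2 = 20 and x2 = 10 → (0, 10)

Vertices: (0, 0), (6.667, 0), (0, 10)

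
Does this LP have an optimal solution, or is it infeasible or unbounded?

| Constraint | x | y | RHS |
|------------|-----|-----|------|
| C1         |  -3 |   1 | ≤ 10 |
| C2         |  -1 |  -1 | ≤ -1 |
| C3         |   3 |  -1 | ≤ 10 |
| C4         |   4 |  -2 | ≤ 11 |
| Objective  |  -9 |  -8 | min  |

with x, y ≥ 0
Feasible point: (0, 1) satisfies every constraint, so the LP is feasible.
Direction d = (1, 3): for each constraint row a, a·d ≤ 0 —
  (-3)(1) + (1)(3) = 0 ≤ 0
  (-1)(1) + (-1)(3) = -4 ≤ 0
  (3)(1) + (-1)(3) = 0 ≤ 0
  (4)(1) + (-2)(3) = -2 ≤ 0
and d ≥ 0, so (0, 1) + t·d stays feasible for every t ≥ 0. Along this ray z = -9x - 8y changes by -33 per unit t, so z → −∞.

The LP is unbounded; z can be made arbitrarily small.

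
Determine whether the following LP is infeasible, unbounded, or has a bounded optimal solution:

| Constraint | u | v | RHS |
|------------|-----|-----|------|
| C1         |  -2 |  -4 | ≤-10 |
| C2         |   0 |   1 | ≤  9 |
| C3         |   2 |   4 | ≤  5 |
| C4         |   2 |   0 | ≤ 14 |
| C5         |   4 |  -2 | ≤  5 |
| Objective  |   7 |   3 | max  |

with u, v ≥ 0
C3 requires 2u + 4v ≤ 5, while C1 (-2u - 4v ≤ -10) is equivalent to 2u + 4v ≥ 10. Together they would need 10 ≤ 2u + 4v ≤ 5, which is impossible since 10 > 5. No point satisfies all constraints.

The feasible region is empty; the LP is infeasible.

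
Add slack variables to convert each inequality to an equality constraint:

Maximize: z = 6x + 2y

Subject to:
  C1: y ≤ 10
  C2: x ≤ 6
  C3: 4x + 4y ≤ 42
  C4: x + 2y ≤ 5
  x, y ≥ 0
max z = 6x + 2y

s.t.
  y + s1 = 10
  x + s2 = 6
  4x + 4y + s3 = 42
  x + 2y + s4 = 5
  x, y, s1, s2, s3, s4 ≥ 0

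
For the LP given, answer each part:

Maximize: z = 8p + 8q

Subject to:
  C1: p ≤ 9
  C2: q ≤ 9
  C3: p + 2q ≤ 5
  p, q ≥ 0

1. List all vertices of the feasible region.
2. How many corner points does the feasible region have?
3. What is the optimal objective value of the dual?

1. (0, 0), (5, 0), (0, 2.5)
2. 3
3. 40 (by strong duality, equal to the primal optimum)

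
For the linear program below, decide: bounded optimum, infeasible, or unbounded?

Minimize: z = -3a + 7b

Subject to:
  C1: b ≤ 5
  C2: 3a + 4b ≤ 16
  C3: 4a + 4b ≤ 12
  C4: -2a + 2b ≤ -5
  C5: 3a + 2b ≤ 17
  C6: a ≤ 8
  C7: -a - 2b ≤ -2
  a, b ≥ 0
The point (3, 0) satisfies every constraint, so the LP is feasible; the constraints give a ≤ 8 and b ≤ 5, which with a, b ≥ 0 keep the feasible region inside a bounded box. A feasible, bounded LP attains a finite optimum at a vertex.

Evaluating z = -3a + 7b at each vertex:
  (2.5, 0): z = -7.5
  (3, 0): z = -9
  (2.75, 0.25): z = -6.5

Feasible with finite optimum z* = -9 at (3, 0).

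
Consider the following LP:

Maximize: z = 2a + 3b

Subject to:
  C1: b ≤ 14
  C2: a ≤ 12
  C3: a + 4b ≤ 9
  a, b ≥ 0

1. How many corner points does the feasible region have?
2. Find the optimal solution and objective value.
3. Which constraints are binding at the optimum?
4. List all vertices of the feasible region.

1. 3
2. a = 9, b = 0, z = 18
3. C3, b ≥ 0
4. (0, 0), (9, 0), (0, 2.25)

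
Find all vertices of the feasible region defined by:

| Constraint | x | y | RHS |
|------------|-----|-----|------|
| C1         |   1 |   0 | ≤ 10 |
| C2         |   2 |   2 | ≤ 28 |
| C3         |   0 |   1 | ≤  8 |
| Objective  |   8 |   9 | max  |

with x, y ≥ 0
Each vertex is the intersection of two constraint boundaries that also satisfies all remaining constraints:
  x = 0 and y = 0 → (0, 0)
  x = 10 and y = 0 → (10, 0)
  x = 10 and 2x + 2y = 28 → (10, 4)
  2x + 2y = 28 and y = 8 → (6, 8)
  y = 8 and x = 0 → (0, 8)

Vertices: (0, 0), (10, 0), (10, 4), (6, 8), (0, 8)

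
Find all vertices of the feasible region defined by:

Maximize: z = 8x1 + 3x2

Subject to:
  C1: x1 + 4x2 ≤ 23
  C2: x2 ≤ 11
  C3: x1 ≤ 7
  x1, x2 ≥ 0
Each vertex is the intersection of two constraint boundaries that also satisfies all remaining constraints:
  x1 = 0 and x2 = 0 → (0, 0)
  x1 = 7 and x2 = 0 → (7, 0)
  x1 + 4x2 = 23 and x1 = 7 → (7, 4)
  x1 + 4x2 = 23 and x1 = 0 → (0, 5.75)

Vertices: (0, 0), (7, 0), (7, 4), (0, 5.75)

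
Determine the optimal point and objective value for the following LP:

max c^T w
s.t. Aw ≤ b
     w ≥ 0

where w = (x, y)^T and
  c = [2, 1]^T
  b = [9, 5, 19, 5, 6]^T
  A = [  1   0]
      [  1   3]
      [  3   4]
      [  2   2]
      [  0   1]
x = 2.5, y = 0, z = 5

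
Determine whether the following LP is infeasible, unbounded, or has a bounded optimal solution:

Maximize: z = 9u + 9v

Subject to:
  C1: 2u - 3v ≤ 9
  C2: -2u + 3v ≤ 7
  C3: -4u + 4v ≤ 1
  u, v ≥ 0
Feasible point: (0, 0) satisfies every constraint, so the LP is feasible.
Direction d = (3, 2): for each constraint row a, a·d ≤ 0 —
  (2)(3) + (-3)(2) = 0 ≤ 0
  (-2)(3) + (3)(2) = 0 ≤ 0
  (-4)(3) + (4)(2) = -4 ≤ 0
and d ≥ 0, so (0, 0) + t·d stays feasible for every t ≥ 0. Along this ray z = 9u + 9v changes by 45 per unit t, so z → +∞.

The LP is unbounded; z can be made arbitrarily large.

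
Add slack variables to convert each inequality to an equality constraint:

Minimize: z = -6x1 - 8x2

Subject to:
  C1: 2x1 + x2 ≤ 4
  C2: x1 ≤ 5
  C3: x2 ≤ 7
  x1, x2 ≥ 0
min z = -6x1 - 8x2

s.t.
  2x1 + x2 + s1 = 4
  x1 + s2 = 5
  x2 + s3 = 7
  x1, x2, s1, s2, s3 ≥ 0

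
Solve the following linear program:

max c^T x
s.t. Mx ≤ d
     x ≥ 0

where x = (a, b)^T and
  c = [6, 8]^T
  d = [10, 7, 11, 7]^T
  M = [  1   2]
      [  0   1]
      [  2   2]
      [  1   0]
a = 1, b = 4.5, z = 42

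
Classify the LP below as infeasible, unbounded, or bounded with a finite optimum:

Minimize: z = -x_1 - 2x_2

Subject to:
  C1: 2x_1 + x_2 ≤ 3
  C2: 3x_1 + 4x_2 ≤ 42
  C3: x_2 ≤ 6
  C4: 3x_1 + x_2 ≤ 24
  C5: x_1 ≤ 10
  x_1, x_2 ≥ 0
The point (0, 3) satisfies every constraint, so the LP is feasible; the constraints give x_1 ≤ 10 and x_2 ≤ 6, which with x_1, x_2 ≥ 0 keep the feasible region inside a bounded box. A feasible, bounded LP attains a finite optimum at a vertex.

Feasible with finite optimum z* = -6 at (0, 3).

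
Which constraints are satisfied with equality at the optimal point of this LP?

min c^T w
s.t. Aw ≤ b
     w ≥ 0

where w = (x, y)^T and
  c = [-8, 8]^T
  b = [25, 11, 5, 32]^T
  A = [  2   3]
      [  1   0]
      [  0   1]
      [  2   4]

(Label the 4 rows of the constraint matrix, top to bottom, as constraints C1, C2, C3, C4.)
Optimal: x = 11, y = 0
Binding: C2, y ≥ 0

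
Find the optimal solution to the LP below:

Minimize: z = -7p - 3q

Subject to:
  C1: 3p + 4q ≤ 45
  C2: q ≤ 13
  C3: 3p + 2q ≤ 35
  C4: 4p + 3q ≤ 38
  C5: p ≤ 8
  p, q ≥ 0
Each vertex is the intersection of two constraint boundaries that also satisfies all remaining constraints:
  p = 0 and q = 0 → (0, 0)
  p = 8 and q = 0 → (8, 0)
  4p + 3q = 38 and p = 8 → (8, 2)
  3p + 4q = 45 and 4p + 3q = 38 → (2.429, 9.429)
  3p + 4q = 45 and p = 0 → (0, 11.25)

Evaluating z = -7p - 3q at each vertex:
  (0, 0): z = 0
  (8, 0): z = -56
  (8, 2): z = -62
  (2.429, 9.429): z = -45.29
  (0, 11.25): z = -33.75

The minimum is at (8, 2) with z = -62.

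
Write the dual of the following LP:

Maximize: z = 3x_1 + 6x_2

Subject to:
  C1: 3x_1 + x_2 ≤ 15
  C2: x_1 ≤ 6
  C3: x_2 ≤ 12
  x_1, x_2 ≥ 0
Minimize: z = 15y1 + 6y2 + 12y3

Subject to:
  C1: -3y1 - y2 ≤ -3
  C2: -y1 - y3 ≤ -6
  y1, y2, y3 ≥ 0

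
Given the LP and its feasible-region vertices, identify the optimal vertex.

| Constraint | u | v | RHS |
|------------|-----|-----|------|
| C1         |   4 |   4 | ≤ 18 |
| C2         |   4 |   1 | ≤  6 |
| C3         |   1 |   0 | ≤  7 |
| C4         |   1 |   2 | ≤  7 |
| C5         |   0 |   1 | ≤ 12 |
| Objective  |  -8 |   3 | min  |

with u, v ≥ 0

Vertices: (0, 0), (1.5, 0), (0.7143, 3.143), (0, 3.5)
Evaluating z = -8u + 3v at each vertex:
  (0, 0): z = 0
  (1.5, 0): z = -12
  (0.7143, 3.143): z = 3.714
  (0, 3.5): z = 10.5

The smallest value is z = -12, attained at (1.5, 0).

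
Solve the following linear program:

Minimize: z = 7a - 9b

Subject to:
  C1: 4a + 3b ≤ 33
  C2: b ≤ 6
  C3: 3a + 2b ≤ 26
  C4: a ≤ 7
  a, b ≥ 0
Each vertex is the intersection of two constraint boundaries that also satisfies all remaining constraints:
  a = 0 and b = 0 → (0, 0)
  a = 7 and b = 0 → (7, 0)
  4a + 3b = 33 and a = 7 → (7, 1.667)
  4a + 3b = 33 and b = 6 → (3.75, 6)
  b = 6 and a = 0 → (0, 6)

Evaluating z = 7a - 9b at each vertex:
  (0, 0): z = 0
  (7, 0): z = 49
  (7, 1.667): z = 34
  (3.75, 6): z = -27.75
  (0, 6): z = -54

The minimum is at (0, 6) with z = -54.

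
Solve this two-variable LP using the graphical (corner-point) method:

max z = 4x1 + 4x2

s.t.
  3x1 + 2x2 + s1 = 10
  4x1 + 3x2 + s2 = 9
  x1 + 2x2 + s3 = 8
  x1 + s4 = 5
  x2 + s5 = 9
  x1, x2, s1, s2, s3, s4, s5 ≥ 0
x1 = 0, x2 = 3, z = 12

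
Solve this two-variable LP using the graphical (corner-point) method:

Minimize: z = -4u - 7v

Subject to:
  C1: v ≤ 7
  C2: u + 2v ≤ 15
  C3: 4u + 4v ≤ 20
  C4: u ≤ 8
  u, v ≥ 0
Each vertex is the intersection of two constraint boundaries that also satisfies all remaining constraints:
  u = 0 and v = 0 → (0, 0)
  4u + 4v = 20 and v = 0 → (5, 0)
  4u + 4v = 20 and u = 0 → (0, 5)

Evaluating z = -4u - 7v at each vertex:
  (0, 0): z = 0
  (5, 0): z = -20
  (0, 5): z = -35

The minimum is at (0, 5) with z = -35.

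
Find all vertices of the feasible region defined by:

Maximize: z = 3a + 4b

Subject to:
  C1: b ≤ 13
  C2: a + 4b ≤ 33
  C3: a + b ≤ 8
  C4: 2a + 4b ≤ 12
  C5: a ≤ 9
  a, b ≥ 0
Each vertex is the intersection of two constraint boundaries that also satisfies all remaining constraints:
  a = 0 and b = 0 → (0, 0)
  2a + 4b = 12 and b = 0 → (6, 0)
  2a + 4b = 12 and a = 0 → (0, 3)

Vertices: (0, 0), (6, 0), (0, 3)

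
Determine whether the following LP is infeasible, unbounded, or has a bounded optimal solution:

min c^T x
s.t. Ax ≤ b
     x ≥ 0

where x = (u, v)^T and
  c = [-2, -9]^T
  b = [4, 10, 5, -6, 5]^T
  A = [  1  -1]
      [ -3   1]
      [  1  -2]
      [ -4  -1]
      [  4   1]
One constraint requires 4u + v ≤ 5, while the constraint -4u - v ≤ -6 is equivalent to 4u + v ≥ 6. Together they would need 6 ≤ 4u + v ≤ 5, which is impossible since 6 > 5. No point satisfies all constraints.

The feasible region is empty; the LP is infeasible.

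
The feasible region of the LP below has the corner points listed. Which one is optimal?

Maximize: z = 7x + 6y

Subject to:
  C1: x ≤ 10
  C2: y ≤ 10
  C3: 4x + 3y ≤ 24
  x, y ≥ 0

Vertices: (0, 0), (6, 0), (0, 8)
Evaluating z = 7x + 6y at each vertex:
  (0, 0): z = 0
  (6, 0): z = 42
  (0, 8): z = 48

The largest value is z = 48, attained at (0, 8).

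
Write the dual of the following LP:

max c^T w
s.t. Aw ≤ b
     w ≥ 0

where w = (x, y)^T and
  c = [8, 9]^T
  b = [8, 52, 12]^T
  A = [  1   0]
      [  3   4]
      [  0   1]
Minimize: z = 8y1 + 52y2 + 12y3

Subject to:
  C1: -y1 - 3y2 ≤ -8
  C2: -4y2 - y3 ≤ -9
  y1, y2, y3 ≥ 0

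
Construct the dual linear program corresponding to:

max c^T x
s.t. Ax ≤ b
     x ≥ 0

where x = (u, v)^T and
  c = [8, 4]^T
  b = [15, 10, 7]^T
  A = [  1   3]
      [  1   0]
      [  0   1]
Minimize: z = 15y1 + 10y2 + 7y3

Subject to:
  C1: -y1 - y2 ≤ -8
  C2: -3y1 - y3 ≤ -4
  y1, y2, y3 ≥ 0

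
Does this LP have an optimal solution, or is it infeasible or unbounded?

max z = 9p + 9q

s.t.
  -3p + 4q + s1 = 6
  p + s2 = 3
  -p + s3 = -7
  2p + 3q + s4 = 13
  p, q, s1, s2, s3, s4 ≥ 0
The row p + s2 = 3 with s2 ≥ 0 requires p ≤ 3, while the row -p + s3 = -7 with s3 ≥ 0 is equivalent to p ≥ 7. Together they would need 7 ≤ p ≤ 3, which is impossible since 7 > 3. No point satisfies all constraints.

The feasible region is empty; the LP is infeasible.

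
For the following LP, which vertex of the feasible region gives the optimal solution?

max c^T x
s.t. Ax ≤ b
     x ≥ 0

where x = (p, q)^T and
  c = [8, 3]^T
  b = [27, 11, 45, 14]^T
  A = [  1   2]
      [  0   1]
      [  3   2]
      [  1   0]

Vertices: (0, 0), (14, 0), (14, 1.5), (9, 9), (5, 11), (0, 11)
Evaluating z = 8p + 3q at each vertex:
  (0, 0): z = 0
  (14, 0): z = 112
  (14, 1.5): z = 116.5
  (9, 9): z = 99
  (5, 11): z = 73
  (0, 11): z = 33

The largest value is z = 116.5, attained at (14, 1.5).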